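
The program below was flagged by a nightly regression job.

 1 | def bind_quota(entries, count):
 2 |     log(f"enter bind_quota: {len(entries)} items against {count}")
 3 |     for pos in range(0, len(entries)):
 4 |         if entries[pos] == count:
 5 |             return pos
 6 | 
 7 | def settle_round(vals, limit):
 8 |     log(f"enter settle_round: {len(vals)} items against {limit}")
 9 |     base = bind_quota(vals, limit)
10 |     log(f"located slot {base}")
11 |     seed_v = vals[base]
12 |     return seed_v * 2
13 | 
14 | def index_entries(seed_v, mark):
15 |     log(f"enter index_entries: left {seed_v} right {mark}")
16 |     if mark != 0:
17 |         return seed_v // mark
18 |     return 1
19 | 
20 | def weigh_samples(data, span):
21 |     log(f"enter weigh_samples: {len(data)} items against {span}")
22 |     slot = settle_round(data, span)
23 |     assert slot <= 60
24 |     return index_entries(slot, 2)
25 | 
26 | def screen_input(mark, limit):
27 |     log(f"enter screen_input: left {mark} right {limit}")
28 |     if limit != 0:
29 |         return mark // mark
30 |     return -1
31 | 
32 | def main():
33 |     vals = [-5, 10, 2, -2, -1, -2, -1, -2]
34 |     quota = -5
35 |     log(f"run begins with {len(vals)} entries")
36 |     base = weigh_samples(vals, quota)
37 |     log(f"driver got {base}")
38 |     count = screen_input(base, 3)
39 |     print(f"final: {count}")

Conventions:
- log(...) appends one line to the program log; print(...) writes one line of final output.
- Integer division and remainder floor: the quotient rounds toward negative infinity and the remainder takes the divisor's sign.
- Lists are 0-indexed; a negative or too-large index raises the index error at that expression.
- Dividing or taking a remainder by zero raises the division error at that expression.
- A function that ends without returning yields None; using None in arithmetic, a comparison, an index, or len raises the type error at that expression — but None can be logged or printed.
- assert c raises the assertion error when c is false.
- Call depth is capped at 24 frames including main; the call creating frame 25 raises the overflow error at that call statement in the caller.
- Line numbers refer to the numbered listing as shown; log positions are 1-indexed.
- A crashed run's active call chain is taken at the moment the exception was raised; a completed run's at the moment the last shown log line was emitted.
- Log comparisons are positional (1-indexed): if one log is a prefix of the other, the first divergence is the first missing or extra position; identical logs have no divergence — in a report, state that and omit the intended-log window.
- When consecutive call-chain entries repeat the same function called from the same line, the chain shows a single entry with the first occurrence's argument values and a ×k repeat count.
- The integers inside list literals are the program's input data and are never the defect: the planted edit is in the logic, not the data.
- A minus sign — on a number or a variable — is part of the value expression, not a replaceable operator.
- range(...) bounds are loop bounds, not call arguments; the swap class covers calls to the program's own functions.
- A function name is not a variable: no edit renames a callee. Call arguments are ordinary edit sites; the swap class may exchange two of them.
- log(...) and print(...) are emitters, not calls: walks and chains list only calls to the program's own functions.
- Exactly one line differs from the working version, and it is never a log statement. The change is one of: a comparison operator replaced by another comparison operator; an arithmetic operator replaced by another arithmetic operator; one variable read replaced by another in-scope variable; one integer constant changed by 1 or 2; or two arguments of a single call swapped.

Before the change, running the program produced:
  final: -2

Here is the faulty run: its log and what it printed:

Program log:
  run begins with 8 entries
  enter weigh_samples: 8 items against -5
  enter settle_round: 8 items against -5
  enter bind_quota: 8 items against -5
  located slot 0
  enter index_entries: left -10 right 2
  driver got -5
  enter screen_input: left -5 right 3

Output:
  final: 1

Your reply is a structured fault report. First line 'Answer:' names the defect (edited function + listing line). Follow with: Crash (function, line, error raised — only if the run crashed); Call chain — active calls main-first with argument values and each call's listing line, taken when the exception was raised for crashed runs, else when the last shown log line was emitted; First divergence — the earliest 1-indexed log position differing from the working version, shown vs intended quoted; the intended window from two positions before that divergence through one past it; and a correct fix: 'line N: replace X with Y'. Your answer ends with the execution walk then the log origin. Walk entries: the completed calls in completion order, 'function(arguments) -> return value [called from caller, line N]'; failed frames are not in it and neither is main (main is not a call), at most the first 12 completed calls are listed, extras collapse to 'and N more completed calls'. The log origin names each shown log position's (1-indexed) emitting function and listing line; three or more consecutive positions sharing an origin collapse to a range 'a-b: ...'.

Answer: the defect is in screen_input at line 29.
Core observation: Every logged value matches the working version; the printed result is what differs.
Call chain: main -> screen_input(-5, 3) (called at line 38).
First divergence: none; the two logs match at every position.
Execution walk:
  bind_quota([-5, 10, 2, -2, -1, -2, -1, -2], -5) -> 0  [called from settle_round, line 9]
  settle_round([-5, 10, 2, -2, -1, -2, -1, -2], -5) -> -10  [called from weigh_samples, line 22]
  index_entries(-10, 2) -> -5  [called from weigh_samples, line 24]
  weigh_samples([-5, 10, 2, -2, -1, -2, -1, -2], -5) -> -5  [called from main, line 36]
  screen_input(-5, 3) -> 1  [called from main, line 38]
Origin of each log line:
  1: from main, line 35
  2: from weigh_samples, line 21
  3: from settle_round, line 8
  4: from bind_quota, line 2
  5: from settle_round, line 10
  6: from index_entries, line 15
  7: from main, line 37
  8: from screen_input, line 27
A correct fix: line 29: replace `mark // mark` with `mark // limit`.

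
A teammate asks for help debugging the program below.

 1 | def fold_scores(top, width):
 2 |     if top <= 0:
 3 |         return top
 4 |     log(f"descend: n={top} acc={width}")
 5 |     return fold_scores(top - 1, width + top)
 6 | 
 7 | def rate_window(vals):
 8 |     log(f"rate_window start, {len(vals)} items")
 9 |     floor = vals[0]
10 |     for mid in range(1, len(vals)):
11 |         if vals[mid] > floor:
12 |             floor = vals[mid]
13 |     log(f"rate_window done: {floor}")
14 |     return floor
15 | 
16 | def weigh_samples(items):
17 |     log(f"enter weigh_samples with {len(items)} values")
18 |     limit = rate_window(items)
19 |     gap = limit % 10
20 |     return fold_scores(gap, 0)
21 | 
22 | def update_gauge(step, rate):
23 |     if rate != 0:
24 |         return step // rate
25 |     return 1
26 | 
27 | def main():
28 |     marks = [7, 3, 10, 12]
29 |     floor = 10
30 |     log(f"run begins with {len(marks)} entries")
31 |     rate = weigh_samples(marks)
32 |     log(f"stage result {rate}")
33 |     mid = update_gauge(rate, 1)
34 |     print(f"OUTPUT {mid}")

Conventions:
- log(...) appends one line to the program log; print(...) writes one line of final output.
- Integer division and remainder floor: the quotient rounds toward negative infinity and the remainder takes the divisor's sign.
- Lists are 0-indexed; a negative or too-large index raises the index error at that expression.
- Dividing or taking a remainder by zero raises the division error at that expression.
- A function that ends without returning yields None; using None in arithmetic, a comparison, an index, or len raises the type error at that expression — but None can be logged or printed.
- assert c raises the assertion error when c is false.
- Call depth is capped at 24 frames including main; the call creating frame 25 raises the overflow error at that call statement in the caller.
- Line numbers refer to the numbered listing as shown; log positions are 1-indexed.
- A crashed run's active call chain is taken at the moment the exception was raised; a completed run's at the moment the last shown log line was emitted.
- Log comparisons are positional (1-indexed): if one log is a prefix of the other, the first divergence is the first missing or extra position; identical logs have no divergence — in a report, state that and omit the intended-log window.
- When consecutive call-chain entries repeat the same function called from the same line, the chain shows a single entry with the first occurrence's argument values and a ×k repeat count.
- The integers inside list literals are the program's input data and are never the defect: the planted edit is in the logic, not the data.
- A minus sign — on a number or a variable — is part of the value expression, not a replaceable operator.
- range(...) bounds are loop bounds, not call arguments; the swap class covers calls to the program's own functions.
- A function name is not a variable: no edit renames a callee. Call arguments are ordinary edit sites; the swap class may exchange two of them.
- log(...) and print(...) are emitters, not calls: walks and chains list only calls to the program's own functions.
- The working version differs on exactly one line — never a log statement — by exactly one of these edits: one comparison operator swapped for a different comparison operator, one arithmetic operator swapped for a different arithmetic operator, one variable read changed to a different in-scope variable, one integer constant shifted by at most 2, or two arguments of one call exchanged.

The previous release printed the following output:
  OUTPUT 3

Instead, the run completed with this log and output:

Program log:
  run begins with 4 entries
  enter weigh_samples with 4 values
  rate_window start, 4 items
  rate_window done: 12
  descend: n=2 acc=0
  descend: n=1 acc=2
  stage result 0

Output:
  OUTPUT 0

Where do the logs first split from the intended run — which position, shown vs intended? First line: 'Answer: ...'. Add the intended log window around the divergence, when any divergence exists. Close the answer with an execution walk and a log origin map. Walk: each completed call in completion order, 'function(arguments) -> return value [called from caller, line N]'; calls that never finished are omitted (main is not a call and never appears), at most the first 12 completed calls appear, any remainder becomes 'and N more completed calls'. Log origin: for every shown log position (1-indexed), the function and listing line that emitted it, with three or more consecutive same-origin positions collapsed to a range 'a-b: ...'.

Answer: position 7 — shown 'stage result 0', intended 'stage result 3'.
Intended log window:
  5: descend: n=2 acc=0
  6: descend: n=1 acc=2
  7: stage result 3
Execution walk:
  rate_window([7, 3, 10, 12]) -> 12  [called from weigh_samples, line 18]
  fold_scores(0, 3) -> 0  [called from fold_scores, line 5]
  fold_scores(1, 2) -> 0  [called from fold_scores, line 5]
  fold_scores(2, 0) -> 0  [called from weigh_samples, line 20]
  weigh_samples([7, 3, 10, 12]) -> 0  [called from main, line 31]
  update_gauge(0, 1) -> 0  [called from main, line 33]
Log line origins:
  1: emitted by main (line 30)
  2: emitted by weigh_samples (line 17)
  3: emitted by rate_window (line 8)
  4: emitted by rate_window (line 13)
  5: emitted by fold_scores (line 4)
  6: emitted by fold_scores (line 4)
  7: emitted by main (line 32)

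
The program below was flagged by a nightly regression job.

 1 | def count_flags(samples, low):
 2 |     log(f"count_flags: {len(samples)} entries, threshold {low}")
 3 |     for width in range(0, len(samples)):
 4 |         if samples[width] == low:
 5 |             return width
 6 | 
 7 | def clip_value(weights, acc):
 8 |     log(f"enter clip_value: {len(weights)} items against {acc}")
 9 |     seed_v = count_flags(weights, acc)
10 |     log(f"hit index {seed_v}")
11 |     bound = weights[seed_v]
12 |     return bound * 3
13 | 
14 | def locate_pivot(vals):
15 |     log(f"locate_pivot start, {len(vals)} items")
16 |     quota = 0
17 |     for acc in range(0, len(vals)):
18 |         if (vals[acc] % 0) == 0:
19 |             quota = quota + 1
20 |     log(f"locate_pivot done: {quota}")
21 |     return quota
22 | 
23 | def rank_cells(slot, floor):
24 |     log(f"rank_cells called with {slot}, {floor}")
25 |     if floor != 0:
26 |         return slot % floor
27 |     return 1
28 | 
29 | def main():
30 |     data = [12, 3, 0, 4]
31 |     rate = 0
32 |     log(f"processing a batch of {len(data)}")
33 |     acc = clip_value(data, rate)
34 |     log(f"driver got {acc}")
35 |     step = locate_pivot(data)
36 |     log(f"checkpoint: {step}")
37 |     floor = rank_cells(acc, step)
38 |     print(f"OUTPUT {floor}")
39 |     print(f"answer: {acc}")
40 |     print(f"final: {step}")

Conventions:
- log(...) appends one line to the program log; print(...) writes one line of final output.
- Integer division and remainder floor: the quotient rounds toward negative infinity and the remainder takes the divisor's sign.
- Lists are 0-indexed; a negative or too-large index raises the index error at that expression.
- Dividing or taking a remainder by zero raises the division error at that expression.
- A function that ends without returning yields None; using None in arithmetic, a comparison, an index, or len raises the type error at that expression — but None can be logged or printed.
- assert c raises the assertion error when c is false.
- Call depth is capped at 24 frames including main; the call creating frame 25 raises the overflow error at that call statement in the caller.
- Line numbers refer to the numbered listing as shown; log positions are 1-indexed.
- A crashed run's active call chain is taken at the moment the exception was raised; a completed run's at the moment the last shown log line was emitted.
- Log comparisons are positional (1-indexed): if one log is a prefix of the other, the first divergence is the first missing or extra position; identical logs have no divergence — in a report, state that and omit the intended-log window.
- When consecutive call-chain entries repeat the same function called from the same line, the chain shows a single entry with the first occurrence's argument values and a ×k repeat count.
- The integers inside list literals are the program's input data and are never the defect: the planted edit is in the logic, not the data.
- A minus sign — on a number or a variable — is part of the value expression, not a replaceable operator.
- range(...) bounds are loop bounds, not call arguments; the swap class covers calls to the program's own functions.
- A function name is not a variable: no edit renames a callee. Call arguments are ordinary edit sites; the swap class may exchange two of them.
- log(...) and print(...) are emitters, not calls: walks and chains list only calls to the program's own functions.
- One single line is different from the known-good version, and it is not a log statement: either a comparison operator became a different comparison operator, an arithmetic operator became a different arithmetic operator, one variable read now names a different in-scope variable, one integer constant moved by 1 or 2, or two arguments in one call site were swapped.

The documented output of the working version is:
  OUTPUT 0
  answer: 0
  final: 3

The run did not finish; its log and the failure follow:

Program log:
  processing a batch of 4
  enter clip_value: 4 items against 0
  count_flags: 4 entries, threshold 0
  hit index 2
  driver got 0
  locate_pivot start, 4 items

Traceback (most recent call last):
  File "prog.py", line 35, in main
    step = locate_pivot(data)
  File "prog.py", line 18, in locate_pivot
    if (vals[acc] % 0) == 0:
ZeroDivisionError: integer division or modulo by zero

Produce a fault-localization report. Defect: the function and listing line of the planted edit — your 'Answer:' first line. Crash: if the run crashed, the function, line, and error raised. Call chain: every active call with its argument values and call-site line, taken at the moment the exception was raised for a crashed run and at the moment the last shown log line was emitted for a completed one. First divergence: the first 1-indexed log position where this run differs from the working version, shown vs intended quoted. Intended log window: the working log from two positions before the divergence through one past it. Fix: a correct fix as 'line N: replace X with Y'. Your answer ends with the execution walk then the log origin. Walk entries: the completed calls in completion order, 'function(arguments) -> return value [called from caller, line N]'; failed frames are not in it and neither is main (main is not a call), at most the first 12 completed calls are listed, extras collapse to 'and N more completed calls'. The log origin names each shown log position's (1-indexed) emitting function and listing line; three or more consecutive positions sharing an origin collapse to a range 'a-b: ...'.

Answer: the defect is in locate_pivot at line 18.
Key observation: The log ends early — 6 lines, where the working version next logs 'locate_pivot done: 3'.
Crash: locate_pivot, line 18, ZeroDivisionError.
Call chain: main -> locate_pivot([12, 3, 0, 4]) (called at line 35).
First divergence: position 7 (shown log ended at 6 lines; the working version continues: 'locate_pivot done: 3').
Intended log window:
  5: driver got 0
  6: locate_pivot start, 4 items
  7: locate_pivot done: 3
  8: checkpoint: 3
Execution walk:
  count_flags([12, 3, 0, 4], 0) -> 2  [called from clip_value, line 9]
  clip_value([12, 3, 0, 4], 0) -> 0  [called from main, line 33]
Log origins:
  1: from main, line 32
  2: from clip_value, line 8
  3: from count_flags, line 2
  4: from clip_value, line 10
  5: from main, line 34
  6: from locate_pivot, line 15
A correct fix: line 18: replace `vals[acc] % 0` with `vals[acc] % 2`.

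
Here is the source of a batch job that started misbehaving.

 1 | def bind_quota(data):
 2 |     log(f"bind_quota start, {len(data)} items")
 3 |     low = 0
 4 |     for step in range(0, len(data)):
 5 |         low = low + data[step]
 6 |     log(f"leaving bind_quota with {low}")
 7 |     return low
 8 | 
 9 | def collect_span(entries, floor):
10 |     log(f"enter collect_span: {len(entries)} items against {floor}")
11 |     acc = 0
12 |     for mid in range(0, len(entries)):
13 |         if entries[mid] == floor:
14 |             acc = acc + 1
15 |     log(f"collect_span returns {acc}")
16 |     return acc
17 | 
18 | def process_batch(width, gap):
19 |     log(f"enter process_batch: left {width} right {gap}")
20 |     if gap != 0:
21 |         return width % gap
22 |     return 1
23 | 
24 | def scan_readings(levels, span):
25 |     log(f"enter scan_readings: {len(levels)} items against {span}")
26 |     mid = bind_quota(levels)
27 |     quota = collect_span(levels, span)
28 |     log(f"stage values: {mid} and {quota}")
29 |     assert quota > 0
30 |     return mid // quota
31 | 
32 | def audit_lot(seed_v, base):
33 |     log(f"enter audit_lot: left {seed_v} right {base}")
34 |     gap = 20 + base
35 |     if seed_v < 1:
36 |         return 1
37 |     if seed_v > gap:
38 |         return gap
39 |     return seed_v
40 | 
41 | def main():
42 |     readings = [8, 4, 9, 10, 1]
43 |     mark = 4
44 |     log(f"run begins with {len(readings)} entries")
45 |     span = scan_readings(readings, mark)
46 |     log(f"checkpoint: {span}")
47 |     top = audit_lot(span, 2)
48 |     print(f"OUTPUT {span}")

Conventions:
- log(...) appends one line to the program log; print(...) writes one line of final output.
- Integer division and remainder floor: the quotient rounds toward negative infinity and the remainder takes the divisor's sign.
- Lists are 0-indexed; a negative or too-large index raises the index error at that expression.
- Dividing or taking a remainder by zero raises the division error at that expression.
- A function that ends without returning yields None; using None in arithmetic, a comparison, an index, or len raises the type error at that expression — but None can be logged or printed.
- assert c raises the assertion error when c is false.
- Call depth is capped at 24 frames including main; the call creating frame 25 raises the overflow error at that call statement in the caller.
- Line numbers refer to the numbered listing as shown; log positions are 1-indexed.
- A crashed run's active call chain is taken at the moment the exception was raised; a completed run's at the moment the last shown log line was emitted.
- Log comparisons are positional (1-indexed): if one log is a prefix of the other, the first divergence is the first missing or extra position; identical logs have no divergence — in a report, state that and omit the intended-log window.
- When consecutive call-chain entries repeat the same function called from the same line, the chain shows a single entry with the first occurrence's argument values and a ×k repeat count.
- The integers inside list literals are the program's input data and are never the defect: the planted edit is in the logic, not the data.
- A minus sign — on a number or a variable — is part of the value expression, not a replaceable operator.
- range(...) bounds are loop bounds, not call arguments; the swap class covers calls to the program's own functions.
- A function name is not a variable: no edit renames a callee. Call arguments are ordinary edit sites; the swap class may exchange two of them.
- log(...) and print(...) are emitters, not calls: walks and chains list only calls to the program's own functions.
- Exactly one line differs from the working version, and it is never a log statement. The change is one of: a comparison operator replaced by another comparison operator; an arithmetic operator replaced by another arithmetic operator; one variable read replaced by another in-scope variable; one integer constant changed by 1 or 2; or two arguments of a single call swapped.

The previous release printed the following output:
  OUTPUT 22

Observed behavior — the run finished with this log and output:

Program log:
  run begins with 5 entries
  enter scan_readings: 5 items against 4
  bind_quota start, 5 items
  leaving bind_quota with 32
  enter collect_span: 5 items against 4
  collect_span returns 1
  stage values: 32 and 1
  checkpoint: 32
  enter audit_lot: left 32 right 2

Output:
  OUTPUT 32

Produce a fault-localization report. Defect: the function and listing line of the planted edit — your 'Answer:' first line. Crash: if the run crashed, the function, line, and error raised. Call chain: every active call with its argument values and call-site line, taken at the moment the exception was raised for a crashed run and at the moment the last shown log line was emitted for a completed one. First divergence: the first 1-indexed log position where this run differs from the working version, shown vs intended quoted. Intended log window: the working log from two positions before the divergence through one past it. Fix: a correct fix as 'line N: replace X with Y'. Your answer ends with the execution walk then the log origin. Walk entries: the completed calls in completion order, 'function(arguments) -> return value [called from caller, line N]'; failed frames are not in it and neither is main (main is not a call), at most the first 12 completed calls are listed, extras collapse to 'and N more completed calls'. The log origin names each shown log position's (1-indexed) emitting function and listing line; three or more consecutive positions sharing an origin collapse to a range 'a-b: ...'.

Answer: the defect is in main at line 48.
Key fact: No log line changed; the fault shows up purely in the output.
Call chain: main -> audit_lot(32, 2) (called at line 47).
First divergence: none — the logs agree in full.
Execution walk:
  bind_quota([8, 4, 9, 10, 1]) -> 32  [called from scan_readings, line 26]
  collect_span([8, 4, 9, 10, 1], 4) -> 1  [called from scan_readings, line 27]
  scan_readings([8, 4, 9, 10, 1], 4) -> 32  [called from main, line 45]
  audit_lot(32, 2) -> 22  [called from main, line 47]
Origin of each log line:
  1: logged in main at line 44
  2: logged in scan_readings at line 25
  3: logged in bind_quota at line 2
  4: logged in bind_quota at line 6
  5: logged in collect_span at line 10
  6: logged in collect_span at line 15
  7: logged in scan_readings at line 28
  8: logged in main at line 46
  9: logged in audit_lot at line 33
A correct fix: line 48: replace `span` with `top`.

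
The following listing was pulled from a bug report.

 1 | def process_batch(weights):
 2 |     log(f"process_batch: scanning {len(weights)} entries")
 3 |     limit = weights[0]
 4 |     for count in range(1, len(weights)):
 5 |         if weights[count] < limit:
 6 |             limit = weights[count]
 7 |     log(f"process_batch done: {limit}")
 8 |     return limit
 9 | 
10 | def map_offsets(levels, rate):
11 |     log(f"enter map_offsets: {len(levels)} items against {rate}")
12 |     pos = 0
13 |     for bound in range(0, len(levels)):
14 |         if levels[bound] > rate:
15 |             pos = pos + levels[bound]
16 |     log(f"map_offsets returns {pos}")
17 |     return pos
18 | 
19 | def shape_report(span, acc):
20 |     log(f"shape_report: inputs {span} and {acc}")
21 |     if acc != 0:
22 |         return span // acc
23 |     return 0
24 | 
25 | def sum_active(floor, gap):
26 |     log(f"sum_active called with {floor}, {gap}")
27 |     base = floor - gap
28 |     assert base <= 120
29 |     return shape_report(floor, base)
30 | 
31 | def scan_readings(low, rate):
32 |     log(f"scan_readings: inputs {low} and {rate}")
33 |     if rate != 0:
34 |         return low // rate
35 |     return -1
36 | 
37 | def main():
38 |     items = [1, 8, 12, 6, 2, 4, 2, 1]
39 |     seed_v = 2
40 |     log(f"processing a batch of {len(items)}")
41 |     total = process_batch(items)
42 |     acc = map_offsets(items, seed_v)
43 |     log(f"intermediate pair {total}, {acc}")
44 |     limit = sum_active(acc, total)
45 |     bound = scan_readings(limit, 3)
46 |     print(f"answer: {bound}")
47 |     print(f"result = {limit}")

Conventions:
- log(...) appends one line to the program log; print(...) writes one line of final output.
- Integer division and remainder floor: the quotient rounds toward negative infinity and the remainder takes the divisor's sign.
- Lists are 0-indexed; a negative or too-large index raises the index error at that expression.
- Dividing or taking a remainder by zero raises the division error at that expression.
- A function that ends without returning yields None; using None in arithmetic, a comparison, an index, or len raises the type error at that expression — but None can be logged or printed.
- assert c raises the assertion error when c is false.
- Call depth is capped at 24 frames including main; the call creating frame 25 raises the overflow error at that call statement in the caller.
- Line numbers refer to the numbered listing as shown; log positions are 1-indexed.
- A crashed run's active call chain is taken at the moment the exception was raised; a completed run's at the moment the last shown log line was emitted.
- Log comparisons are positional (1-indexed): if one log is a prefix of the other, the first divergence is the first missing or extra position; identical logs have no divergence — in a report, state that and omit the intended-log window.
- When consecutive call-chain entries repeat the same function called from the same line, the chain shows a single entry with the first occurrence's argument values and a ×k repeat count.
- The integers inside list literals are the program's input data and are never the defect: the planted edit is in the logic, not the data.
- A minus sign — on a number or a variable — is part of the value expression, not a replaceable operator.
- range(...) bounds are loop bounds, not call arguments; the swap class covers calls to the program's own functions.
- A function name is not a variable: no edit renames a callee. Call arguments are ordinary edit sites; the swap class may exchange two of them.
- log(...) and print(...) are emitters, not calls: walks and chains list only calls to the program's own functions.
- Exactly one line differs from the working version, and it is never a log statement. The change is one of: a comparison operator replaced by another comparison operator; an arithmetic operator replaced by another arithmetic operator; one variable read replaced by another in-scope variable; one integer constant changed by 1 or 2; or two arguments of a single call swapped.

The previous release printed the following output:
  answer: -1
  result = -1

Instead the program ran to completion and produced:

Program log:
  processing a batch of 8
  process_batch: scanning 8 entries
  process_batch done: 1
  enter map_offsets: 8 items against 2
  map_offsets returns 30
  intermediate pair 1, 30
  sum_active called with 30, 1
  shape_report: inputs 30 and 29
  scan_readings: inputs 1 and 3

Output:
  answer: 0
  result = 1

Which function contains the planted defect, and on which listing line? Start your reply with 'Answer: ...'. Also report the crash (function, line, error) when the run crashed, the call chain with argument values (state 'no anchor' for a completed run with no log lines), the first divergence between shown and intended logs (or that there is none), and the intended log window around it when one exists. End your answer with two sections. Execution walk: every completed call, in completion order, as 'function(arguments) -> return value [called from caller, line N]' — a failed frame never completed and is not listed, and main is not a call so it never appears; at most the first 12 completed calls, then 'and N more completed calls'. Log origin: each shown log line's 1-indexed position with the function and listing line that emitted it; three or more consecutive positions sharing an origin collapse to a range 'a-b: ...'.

Answer: the defect is in main at line 44.
Key fact: Position 7 is the first bad log line: 'sum_active called with 30, 1' should read 'sum_active called with 1, 30'.
Call chain: main -> scan_readings(1, 3) (called at line 45).
First divergence: at position 7 the run shows 'sum_active called with 30, 1' where the working version logs 'sum_active called with 1, 30'.
Intended log window:
  5: map_offsets returns 30
  6: intermediate pair 1, 30
  7: sum_active called with 1, 30
  8: shape_report: inputs 1 and -29
Execution walk:
  process_batch([1, 8, 12, 6, 2, 4, 2, 1]) -> 1  [called from main, line 41]
  map_offsets([1, 8, 12, 6, 2, 4, 2, 1], 2) -> 30  [called from main, line 42]
  shape_report(30, 29) -> 1  [called from sum_active, line 29]
  sum_active(30, 1) -> 1  [called from main, line 44]
  scan_readings(1, 3) -> 0  [called from main, line 45]
Origin of each log line:
  1 — main, line 40
  2 — process_batch, line 2
  3 — process_batch, line 7
  4 — map_offsets, line 11
  5 — map_offsets, line 16
  6 — main, line 43
  7 — sum_active, line 26
  8 — shape_report, line 20
  9 — scan_readings, line 32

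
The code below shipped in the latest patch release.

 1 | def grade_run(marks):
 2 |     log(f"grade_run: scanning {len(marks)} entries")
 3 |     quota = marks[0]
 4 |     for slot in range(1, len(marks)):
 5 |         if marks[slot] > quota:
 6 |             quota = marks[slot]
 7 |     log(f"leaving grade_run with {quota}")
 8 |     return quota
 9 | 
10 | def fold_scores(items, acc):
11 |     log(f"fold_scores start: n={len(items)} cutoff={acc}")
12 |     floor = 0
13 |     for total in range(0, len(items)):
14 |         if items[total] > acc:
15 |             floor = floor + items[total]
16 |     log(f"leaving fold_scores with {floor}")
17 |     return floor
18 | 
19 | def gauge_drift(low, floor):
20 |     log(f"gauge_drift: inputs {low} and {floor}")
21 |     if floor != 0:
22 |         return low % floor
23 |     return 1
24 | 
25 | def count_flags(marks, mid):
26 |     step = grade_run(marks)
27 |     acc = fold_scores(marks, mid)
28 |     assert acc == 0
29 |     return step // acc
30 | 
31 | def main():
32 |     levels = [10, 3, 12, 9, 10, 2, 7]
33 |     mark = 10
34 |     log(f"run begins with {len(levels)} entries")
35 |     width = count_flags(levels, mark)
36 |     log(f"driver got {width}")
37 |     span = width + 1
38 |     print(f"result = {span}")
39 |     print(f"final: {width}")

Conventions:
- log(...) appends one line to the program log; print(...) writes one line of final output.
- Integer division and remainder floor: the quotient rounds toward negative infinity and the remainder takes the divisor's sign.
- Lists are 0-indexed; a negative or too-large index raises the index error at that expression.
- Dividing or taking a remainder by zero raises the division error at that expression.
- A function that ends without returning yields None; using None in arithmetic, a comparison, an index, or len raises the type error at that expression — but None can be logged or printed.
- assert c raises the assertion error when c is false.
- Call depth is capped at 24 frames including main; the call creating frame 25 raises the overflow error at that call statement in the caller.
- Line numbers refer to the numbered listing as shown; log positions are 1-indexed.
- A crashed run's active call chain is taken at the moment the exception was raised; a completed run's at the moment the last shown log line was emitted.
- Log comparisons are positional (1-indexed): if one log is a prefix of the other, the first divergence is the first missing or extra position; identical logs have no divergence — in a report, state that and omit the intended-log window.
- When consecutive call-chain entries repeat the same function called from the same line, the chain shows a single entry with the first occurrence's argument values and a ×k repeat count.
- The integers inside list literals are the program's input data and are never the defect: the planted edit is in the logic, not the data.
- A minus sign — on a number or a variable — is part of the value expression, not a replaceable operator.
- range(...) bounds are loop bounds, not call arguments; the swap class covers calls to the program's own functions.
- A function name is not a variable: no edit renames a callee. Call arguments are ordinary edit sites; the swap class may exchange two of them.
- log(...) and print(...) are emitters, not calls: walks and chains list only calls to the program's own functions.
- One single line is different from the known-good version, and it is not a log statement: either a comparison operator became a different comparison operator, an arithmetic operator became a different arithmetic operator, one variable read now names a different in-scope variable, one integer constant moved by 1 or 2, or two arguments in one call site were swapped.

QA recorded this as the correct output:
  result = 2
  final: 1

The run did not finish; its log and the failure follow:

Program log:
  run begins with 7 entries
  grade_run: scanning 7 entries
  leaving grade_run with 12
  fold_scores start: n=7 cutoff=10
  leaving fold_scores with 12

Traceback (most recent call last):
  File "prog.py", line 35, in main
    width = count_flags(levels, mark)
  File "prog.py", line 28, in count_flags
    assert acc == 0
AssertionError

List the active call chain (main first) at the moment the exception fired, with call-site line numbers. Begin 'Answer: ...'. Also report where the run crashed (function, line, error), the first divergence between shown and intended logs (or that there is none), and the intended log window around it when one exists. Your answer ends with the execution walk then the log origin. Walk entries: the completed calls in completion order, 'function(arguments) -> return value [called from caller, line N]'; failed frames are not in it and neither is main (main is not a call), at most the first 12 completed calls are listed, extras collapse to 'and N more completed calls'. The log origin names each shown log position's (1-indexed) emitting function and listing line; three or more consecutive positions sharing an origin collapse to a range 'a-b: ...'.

Answer: main -> count_flags (called at line 35).
Key observation: The shown log is a 5-line prefix of the intended one, whose next entry is 'driver got 1'.
Crash: count_flags, line 28, AssertionError.
First divergence: position 6 — the faulty run's log ends after 5 lines; the working version continues with 'driver got 1'.
Intended log window:
  4: fold_scores start: n=7 cutoff=10
  5: leaving fold_scores with 12
  6: driver got 1
Execution walk:
  grade_run([10, 3, 12, 9, 10, 2, 7]) -> 12  [called from count_flags, line 26]
  fold_scores([10, 3, 12, 9, 10, 2, 7], 10) -> 12  [called from count_flags, line 27]
Origin of each log line:
  1: logged in main at line 34
  2: logged in grade_run at line 2
  3: logged in grade_run at line 7
  4: logged in fold_scores at line 11
  5: logged in fold_scores at line 16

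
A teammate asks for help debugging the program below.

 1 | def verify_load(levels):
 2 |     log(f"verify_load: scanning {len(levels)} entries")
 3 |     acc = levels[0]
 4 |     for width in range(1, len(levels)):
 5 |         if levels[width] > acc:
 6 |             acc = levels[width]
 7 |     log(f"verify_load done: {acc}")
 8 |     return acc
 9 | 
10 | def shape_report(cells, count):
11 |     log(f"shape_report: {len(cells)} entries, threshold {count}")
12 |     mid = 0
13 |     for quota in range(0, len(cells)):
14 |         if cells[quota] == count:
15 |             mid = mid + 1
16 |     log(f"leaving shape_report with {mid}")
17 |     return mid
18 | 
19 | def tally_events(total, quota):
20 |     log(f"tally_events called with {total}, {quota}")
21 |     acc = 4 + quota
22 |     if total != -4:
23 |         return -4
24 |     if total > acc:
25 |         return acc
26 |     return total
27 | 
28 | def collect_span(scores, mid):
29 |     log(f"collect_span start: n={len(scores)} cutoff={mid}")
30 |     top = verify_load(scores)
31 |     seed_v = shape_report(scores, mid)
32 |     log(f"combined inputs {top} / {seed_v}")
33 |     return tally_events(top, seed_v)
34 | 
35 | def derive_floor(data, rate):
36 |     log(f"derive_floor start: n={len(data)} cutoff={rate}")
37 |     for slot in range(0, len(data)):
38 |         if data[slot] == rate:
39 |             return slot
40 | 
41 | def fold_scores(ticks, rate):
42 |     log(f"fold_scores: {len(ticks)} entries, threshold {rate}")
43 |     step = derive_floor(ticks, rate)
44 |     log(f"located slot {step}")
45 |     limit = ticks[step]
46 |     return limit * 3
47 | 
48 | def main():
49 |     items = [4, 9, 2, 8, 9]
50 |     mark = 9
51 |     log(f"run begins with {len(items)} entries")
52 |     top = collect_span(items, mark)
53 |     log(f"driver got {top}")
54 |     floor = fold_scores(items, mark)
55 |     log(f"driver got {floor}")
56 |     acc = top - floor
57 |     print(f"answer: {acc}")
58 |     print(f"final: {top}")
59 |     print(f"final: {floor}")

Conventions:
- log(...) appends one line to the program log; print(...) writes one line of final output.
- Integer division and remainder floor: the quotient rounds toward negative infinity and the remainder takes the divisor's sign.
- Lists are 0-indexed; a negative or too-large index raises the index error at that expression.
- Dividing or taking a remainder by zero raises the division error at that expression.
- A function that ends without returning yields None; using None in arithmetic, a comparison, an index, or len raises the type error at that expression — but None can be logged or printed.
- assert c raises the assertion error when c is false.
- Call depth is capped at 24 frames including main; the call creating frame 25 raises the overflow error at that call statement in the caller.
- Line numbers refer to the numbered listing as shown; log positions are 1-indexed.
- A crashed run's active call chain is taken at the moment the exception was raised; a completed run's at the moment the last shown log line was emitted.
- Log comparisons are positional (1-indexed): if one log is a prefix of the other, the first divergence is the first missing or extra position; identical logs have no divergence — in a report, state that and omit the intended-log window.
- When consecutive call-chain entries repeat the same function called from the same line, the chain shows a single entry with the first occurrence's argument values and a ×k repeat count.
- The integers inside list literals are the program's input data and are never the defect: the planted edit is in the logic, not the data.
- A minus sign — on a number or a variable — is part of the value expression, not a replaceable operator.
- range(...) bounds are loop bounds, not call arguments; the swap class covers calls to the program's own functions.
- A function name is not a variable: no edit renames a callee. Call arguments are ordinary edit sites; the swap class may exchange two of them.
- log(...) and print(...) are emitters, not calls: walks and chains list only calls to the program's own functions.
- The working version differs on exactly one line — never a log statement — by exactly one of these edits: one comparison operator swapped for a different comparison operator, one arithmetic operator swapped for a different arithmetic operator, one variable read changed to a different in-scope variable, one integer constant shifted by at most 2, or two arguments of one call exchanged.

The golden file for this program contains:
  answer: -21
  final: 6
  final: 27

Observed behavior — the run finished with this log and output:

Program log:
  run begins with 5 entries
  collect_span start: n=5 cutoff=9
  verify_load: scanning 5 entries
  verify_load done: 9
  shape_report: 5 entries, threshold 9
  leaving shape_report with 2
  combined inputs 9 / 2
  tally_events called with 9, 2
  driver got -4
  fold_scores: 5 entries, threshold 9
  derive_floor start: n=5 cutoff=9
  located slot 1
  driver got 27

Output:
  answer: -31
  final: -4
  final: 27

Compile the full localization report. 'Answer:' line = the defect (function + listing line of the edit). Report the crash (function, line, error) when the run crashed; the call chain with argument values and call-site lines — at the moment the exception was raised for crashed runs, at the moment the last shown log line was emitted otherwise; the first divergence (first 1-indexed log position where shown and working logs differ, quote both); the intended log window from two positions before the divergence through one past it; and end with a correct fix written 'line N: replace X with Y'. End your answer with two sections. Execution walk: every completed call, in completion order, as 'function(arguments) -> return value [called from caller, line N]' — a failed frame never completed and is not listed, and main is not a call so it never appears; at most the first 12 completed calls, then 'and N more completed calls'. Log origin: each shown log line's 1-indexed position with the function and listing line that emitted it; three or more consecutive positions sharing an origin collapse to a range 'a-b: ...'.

Answer: the defect is in tally_events at line 22.
Key observation: The earliest visible damage is log position 9 — 'driver got -4' rather than the intended 'driver got 6'.
Call chain: main.
First divergence: at position 9 the run shows 'driver got -4' where the working version logs 'driver got 6'.
Intended log window:
  7: combined inputs 9 / 2
  8: tally_events called with 9, 2
  9: driver got 6
  10: fold_scores: 5 entries, threshold 9
Execution walk:
  verify_load([4, 9, 2, 8, 9]) -> 9  [called from collect_span, line 30]
  shape_report([4, 9, 2, 8, 9], 9) -> 2  [called from collect_span, line 31]
  tally_events(9, 2) -> -4  [called from collect_span, line 33]
  collect_span([4, 9, 2, 8, 9], 9) -> -4  [called from main, line 52]
  derive_floor([4, 9, 2, 8, 9], 9) -> 1  [called from fold_scores, line 43]
  fold_scores([4, 9, 2, 8, 9], 9) -> 27  [called from main, line 54]
Log line origins:
  1 — main, line 51
  2 — collect_span, line 29
  3 — verify_load, line 2
  4 — verify_load, line 7
  5 — shape_report, line 11
  6 — shape_report, line 16
  7 — collect_span, line 32
  8 — tally_events, line 20
  9 — main, line 53
  10 — fold_scores, line 42
  11 — derive_floor, line 36
  12 — fold_scores, line 44
  13 — main, line 55
A correct fix: line 22: replace `!=` with `<`.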